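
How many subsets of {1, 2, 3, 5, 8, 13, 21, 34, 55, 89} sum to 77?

Starting from the Zeckendorf form and repeatedly splitting a term F_k into F_{k−1} + F_{k−2} (when neither is already used) reaches every representation.
77 = 55+21+1 = 55+13+8+1 = 55+13+5+3+1 = 34+21+13+8+1 = 34+21+13+5+3+1 — 5 representations.

5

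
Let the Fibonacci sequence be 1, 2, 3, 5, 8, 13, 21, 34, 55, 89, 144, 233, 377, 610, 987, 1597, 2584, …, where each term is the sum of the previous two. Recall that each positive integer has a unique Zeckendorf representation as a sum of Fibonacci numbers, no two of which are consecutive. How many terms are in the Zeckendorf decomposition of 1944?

subtract 1597 from 1944: 347 remains
subtract 233 from 347: 114 remains
subtract 89 from 114: 25 remains
subtract 21 from 25: 4 remains
subtract 3 from 4: 1 remains
subtract 1 from 1: 0 remains
1944 = 1597 + 233 + 89 + 21 + 3 + 1, which has 6 terms.

6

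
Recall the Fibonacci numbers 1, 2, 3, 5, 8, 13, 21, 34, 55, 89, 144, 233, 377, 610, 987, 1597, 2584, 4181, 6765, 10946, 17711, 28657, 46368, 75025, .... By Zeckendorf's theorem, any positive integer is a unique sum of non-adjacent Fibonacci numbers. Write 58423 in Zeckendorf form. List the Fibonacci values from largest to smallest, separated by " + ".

46368 + 10946 + 987 + 89 + 21 + 8 + 3 + 1

46368 ≤ 58423 < 75025, so take 46368; remainder 12055
10946 ≤ 12055 < 17711, so take 10946; remainder 1109
987 ≤ 1109 < 1597, so take 987; remainder 122
89 ≤ 122 < 144, so take 89; remainder 33
21 ≤ 33 < 34, so take 21; remainder 12
8 ≤ 12 < 13, so take 8; remainder 4
3 ≤ 4 < 5, so take 3; remainder 1
1 ≤ 1 < 2, so take 1; remainder 0
So 58423 = 46368 + 10946 + 987 + 89 + 21 + 8 + 3 + 1, with no two terms consecutive in the sequence.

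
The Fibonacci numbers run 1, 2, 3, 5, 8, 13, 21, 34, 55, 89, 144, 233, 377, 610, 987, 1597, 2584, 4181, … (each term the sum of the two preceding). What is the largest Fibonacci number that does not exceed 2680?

2584

2584 ≤ 2680 < 4181, so the largest Fibonacci number not exceeding 2680 is 2584.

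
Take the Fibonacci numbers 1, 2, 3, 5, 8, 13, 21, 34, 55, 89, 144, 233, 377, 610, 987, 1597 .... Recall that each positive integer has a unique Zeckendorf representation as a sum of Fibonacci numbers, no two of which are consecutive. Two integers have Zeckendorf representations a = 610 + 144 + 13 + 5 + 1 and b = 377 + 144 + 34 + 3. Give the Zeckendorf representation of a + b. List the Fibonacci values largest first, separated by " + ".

987 + 233 + 89 + 21 + 1

The two numbers are 773 and 558, so their sum is 1331.
Repeatedly subtract the largest Fibonacci number that fits:
largest Fibonacci ≤ 1331 is 987; 1331 − 987 = 344
largest Fibonacci ≤ 344 is 233; 344 − 233 = 111
largest Fibonacci ≤ 111 is 89; 111 − 89 = 22
largest Fibonacci ≤ 22 is 21; 22 − 21 = 1
largest Fibonacci ≤ 1 is 1; 1 − 1 = 0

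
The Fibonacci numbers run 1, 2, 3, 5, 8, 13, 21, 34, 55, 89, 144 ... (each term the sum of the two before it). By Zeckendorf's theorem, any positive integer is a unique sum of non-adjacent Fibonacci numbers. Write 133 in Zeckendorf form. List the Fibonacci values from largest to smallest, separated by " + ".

Greedy algorithm:
89 ≤ 133 < 144, so take 89; remainder 44
34 ≤ 44 < 55, so take 34; remainder 10
8 ≤ 10 < 13, so take 8; remainder 2
2 ≤ 2 < 3, so take 2; remainder 0
So 133 = 89 + 34 + 8 + 2, with no two terms consecutive in the sequence.

89 + 34 + 8 + 2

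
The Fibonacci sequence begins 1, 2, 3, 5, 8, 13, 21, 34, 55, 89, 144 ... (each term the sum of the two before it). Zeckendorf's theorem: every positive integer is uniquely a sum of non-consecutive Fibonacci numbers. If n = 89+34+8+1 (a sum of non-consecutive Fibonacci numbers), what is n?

89+34+8+1 = 132.

132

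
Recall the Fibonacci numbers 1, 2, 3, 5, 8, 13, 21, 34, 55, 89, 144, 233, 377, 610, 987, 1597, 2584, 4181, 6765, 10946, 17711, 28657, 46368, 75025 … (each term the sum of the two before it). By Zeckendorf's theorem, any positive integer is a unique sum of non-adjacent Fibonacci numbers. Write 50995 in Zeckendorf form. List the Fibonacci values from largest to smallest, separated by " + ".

46368 + 4181 + 377 + 55 + 13 + 1

50995 − 46368 = 4627
4627 − 4181 = 446
446 − 377 = 69
69 − 55 = 14
14 − 13 = 1
1 − 1 = 0
So 50995 = 46368 + 4181 + 377 + 55 + 13 + 1, with no two terms consecutive in the sequence.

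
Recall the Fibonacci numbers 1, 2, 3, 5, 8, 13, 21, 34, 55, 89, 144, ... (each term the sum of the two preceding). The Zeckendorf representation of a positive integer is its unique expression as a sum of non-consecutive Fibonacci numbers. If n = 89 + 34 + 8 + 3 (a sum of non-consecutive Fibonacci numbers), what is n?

89 + 34 + 8 + 3 = 134.

134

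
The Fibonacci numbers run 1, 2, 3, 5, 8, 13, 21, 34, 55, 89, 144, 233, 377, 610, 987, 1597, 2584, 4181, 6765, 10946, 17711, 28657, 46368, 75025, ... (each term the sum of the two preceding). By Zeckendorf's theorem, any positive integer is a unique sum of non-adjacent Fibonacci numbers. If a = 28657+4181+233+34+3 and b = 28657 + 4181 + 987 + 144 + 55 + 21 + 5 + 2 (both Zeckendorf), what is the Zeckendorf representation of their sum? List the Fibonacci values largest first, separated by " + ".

The two numbers are 33108 and 34052, so their sum is 67160.
Greedy algorithm:
take 46368 (≤ 67160); 67160 − 46368 = 20792
take 17711 (≤ 20792); 20792 − 17711 = 3081
take 2584 (≤ 3081); 3081 − 2584 = 497
take 377 (≤ 497); 497 − 377 = 120
take 89 (≤ 120); 120 − 89 = 31
take 21 (≤ 31); 31 − 21 = 10
take 8 (≤ 10); 10 − 8 = 2
take 2 (≤ 2); 2 − 2 = 0

46368 + 17711 + 2584 + 377 + 89 + 21 + 8 + 2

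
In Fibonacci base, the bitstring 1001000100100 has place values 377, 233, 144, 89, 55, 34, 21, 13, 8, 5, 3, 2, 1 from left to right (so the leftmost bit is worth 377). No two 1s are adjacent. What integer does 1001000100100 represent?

Summing the place values of the 1 bits: 377 + 89 + 13 + 3 = 482.

482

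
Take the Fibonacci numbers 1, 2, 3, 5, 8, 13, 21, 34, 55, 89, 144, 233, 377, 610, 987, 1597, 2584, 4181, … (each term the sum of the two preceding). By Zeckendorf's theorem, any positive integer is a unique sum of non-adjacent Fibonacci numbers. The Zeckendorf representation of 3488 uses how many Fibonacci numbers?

6

Greedy algorithm:
3488: greatest Fibonacci not exceeding it is 2584, leaving 904
904: greatest Fibonacci not exceeding it is 610, leaving 294
294: greatest Fibonacci not exceeding it is 233, leaving 61
61: greatest Fibonacci not exceeding it is 55, leaving 6
6: greatest Fibonacci not exceeding it is 5, leaving 1
1: greatest Fibonacci not exceeding it is 1, leaving 0
3488 = 2584 + 610 + 233 + 55 + 5 + 1, which has 6 terms.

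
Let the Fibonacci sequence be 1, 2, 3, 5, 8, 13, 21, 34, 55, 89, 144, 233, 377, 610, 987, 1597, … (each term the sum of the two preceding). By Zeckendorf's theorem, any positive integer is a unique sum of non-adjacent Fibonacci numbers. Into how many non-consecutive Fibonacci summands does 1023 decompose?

1023: greatest Fibonacci not exceeding it is 987, leaving 36
36: greatest Fibonacci not exceeding it is 34, leaving 2
2: greatest Fibonacci not exceeding it is 2, leaving 0
1023 = 987 + 34 + 2, which has 3 terms.

3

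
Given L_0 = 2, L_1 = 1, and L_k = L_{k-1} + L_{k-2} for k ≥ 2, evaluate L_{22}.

Iterating the recurrence up to L_{14} = 843 and L_{13} = 521:
L_{15} = L_{14} + L_{13} = 843 + 521 = 1364
L_{16} = L_{15} + L_{14} = 1364 + 843 = 2207
L_{17} = L_{16} + L_{15} = 2207 + 1364 = 3571
L_{18} = L_{17} + L_{16} = 3571 + 2207 = 5778
L_{19} = L_{18} + L_{17} = 5778 + 3571 = 9349
L_{20} = L_{19} + L_{18} = 9349 + 5778 = 15127
L_{21} = L_{20} + L_{19} = 15127 + 9349 = 24476
L_{22} = L_{21} + L_{20} = 24476 + 15127 = 39603

39603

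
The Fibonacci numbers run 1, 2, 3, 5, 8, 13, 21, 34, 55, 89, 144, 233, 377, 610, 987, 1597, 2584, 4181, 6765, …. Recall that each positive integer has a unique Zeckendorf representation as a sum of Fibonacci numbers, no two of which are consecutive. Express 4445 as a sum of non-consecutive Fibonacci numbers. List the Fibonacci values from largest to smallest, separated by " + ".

4181 ≤ 4445 < 6765, so take 4181; remainder 264
233 ≤ 264 < 377, so take 233; remainder 31
21 ≤ 31 < 34, so take 21; remainder 10
8 ≤ 10 < 13, so take 8; remainder 2
2 ≤ 2 < 3, so take 2; remainder 0
So 4445 = 4181 + 233 + 21 + 8 + 2, with no two terms consecutive in the sequence.

4181 + 233 + 21 + 8 + 2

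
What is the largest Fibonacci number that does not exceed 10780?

6765 ≤ 10780 < 10946, so the largest Fibonacci number not exceeding 10780 is 6765.

6765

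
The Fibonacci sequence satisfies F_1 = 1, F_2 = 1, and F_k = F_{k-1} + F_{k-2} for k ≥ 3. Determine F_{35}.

9227465

Iterating the recurrence up to F_{31} = 1346269 and F_{30} = 832040:
F_{32} = F_{31} + F_{30} = 1346269 + 832040 = 2178309
F_{33} = F_{32} + F_{31} = 2178309 + 1346269 = 3524578
F_{34} = F_{33} + F_{32} = 3524578 + 2178309 = 5702887
F_{35} = F_{34} + F_{33} = 5702887 + 3524578 = 9227465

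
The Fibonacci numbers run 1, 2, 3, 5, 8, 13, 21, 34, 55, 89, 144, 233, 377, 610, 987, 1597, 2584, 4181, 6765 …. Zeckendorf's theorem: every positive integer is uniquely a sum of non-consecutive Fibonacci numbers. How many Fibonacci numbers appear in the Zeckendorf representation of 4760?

5

Repeatedly subtract the largest Fibonacci number that fits:
subtract 4181 from 4760: 579 remains
subtract 377 from 579: 202 remains
subtract 144 from 202: 58 remains
subtract 55 from 58: 3 remains
subtract 3 from 3: 0 remains
4760 = 4181 + 377 + 144 + 55 + 3, which has 5 terms.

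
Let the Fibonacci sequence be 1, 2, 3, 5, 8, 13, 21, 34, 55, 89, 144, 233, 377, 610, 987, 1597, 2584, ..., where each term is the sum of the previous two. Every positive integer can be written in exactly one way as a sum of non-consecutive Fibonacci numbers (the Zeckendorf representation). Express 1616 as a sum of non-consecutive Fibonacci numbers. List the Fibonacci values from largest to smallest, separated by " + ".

1597 + 13 + 5 + 1

take 1597 (≤ 1616); 1616 − 1597 = 19
take 13 (≤ 19); 19 − 13 = 6
take 5 (≤ 6); 6 − 5 = 1
take 1 (≤ 1); 1 − 1 = 0
So 1616 = 1597 + 13 + 5 + 1, with no two terms consecutive in the sequence.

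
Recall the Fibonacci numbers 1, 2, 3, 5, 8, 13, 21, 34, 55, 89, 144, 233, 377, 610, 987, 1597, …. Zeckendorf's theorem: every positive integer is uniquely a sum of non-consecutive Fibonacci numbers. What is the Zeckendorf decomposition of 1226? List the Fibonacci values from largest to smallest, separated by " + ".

1226: greatest Fibonacci not exceeding it is 987, leaving 239
239: greatest Fibonacci not exceeding it is 233, leaving 6
6: greatest Fibonacci not exceeding it is 5, leaving 1
1: greatest Fibonacci not exceeding it is 1, leaving 0
So 1226 = 987 + 233 + 5 + 1, with no two terms consecutive in the sequence.

987 + 233 + 5 + 1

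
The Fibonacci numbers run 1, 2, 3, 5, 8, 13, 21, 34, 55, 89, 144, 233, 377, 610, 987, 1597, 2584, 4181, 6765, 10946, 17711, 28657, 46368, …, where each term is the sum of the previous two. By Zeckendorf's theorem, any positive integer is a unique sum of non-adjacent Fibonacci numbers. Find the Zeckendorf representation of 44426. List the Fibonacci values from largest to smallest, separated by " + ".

28657 + 10946 + 4181 + 610 + 21 + 8 + 3

Repeatedly subtract the largest Fibonacci number that fits:
28657 ≤ 44426 < 46368, so take 28657; remainder 15769
10946 ≤ 15769 < 17711, so take 10946; remainder 4823
4181 ≤ 4823 < 6765, so take 4181; remainder 642
610 ≤ 642 < 987, so take 610; remainder 32
21 ≤ 32 < 34, so take 21; remainder 11
8 ≤ 11 < 13, so take 8; remainder 3
3 ≤ 3 < 5, so take 3; remainder 0
So 44426 = 28657 + 10946 + 4181 + 610 + 21 + 8 + 3, with no two terms consecutive in the sequence.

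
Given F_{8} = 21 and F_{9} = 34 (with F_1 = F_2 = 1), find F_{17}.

By F_{2k+1} = F_k² + F_{k+1}²: F_{17} = 21² + 34² = 441 + 1156 = 1597.

1597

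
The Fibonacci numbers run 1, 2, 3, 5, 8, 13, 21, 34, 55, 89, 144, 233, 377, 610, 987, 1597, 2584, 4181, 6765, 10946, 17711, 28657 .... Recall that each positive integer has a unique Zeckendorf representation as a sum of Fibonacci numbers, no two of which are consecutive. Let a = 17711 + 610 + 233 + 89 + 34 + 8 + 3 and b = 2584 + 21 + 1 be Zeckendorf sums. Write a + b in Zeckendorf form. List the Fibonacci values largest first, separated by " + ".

17711 + 2584 + 987 + 8 + 3 + 1

The two numbers are 18688 and 2606, so their sum is 21294.
21294 − 17711 = 3583
3583 − 2584 = 999
999 − 987 = 12
12 − 8 = 4
4 − 3 = 1
1 − 1 = 0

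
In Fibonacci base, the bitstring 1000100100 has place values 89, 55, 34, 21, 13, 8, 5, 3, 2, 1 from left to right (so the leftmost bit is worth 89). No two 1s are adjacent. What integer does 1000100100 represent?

105

Summing the place values of the 1 bits: 89 + 13 + 3 = 105.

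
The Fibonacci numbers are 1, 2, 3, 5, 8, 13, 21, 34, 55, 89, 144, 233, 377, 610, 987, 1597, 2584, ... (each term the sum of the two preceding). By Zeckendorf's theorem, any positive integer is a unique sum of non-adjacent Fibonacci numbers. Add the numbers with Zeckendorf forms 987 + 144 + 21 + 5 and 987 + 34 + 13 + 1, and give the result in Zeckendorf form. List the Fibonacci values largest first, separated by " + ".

The two numbers are 1157 and 1035, so their sum is 2192.
largest Fibonacci ≤ 2192 is 1597; 2192 − 1597 = 595
largest Fibonacci ≤ 595 is 377; 595 − 377 = 218
largest Fibonacci ≤ 218 is 144; 218 − 144 = 74
largest Fibonacci ≤ 74 is 55; 74 − 55 = 19
largest Fibonacci ≤ 19 is 13; 19 − 13 = 6
largest Fibonacci ≤ 6 is 5; 6 − 5 = 1
largest Fibonacci ≤ 1 is 1; 1 − 1 = 0

1597 + 377 + 144 + 55 + 13 + 5 + 1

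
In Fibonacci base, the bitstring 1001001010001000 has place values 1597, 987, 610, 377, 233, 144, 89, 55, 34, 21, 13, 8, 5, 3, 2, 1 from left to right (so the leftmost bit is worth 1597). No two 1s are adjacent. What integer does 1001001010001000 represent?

Summing the place values of the 1 bits: 1597 + 377 + 89 + 34 + 5 = 2102.

2102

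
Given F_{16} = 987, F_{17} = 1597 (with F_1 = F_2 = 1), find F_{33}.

3524578

By the addition formula F_{m+n} = F_m F_{n+1} + F_{m−1} F_n with m=17, n=16: F_{33} = 1597·1597 + 987·987 = 2550409 + 974169 = 3524578.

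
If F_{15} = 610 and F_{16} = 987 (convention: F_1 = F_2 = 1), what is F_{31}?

By F_{2k+1} = F_k² + F_{k+1}²: F_{31} = 610² + 987² = 372100 + 974169 = 1346269.

1346269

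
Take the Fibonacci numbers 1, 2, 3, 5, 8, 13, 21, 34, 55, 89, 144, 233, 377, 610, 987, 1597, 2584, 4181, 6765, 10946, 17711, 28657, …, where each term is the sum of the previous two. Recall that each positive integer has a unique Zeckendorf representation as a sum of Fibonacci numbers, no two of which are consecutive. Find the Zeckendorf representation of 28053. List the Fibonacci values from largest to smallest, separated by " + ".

17711 + 6765 + 2584 + 987 + 5 + 1

largest Fibonacci ≤ 28053 is 17711; 28053 − 17711 = 10342
largest Fibonacci ≤ 10342 is 6765; 10342 − 6765 = 3577
largest Fibonacci ≤ 3577 is 2584; 3577 − 2584 = 993
largest Fibonacci ≤ 993 is 987; 993 − 987 = 6
largest Fibonacci ≤ 6 is 5; 6 − 5 = 1
largest Fibonacci ≤ 1 is 1; 1 − 1 = 0
So 28053 = 17711 + 6765 + 2584 + 987 + 5 + 1, with no two terms consecutive in the sequence.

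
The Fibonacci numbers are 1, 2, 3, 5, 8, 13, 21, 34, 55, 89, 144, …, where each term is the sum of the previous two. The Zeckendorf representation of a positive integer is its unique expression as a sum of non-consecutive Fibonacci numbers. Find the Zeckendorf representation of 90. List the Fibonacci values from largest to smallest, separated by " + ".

Greedy algorithm:
90: greatest Fibonacci not exceeding it is 89, leaving 1
1: greatest Fibonacci not exceeding it is 1, leaving 0
So 90 = 89 + 1, with no two terms consecutive in the sequence.

89 + 1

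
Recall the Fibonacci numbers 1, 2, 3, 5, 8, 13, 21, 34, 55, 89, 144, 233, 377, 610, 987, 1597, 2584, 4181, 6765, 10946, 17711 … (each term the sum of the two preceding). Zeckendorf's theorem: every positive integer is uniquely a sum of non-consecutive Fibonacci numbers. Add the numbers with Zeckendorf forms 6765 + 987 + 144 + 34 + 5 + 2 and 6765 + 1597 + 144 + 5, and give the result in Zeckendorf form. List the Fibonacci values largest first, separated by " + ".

10946 + 4181 + 987 + 233 + 89 + 8 + 3 + 1

The two numbers are 7937 and 8511, so their sum is 16448.
10946 ≤ 16448 < 17711, so take 10946; remainder 5502
4181 ≤ 5502 < 6765, so take 4181; remainder 1321
987 ≤ 1321 < 1597, so take 987; remainder 334
233 ≤ 334 < 377, so take 233; remainder 101
89 ≤ 101 < 144, so take 89; remainder 12
8 ≤ 12 < 13, so take 8; remainder 4
3 ≤ 4 < 5, so take 3; remainder 1
1 ≤ 1 < 2, so take 1; remainder 0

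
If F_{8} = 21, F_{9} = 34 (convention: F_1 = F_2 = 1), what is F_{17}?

1597

By the addition formula F_{m+n} = F_m F_{n+1} + F_{m−1} F_n with m=9, n=8: F_{17} = 34·34 + 21·21 = 1156 + 441 = 1597.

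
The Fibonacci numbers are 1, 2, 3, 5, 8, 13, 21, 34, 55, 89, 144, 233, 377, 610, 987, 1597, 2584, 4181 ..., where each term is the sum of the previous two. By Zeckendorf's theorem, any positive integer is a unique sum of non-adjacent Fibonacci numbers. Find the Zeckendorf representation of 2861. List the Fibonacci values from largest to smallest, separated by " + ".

2584 + 233 + 34 + 8 + 2

Greedily peel off the largest Fibonacci term at each step:
2861: greatest Fibonacci not exceeding it is 2584, leaving 277
277: greatest Fibonacci not exceeding it is 233, leaving 44
44: greatest Fibonacci not exceeding it is 34, leaving 10
10: greatest Fibonacci not exceeding it is 8, leaving 2
2: greatest Fibonacci not exceeding it is 2, leaving 0
So 2861 = 2584 + 233 + 34 + 8 + 2, with no two terms consecutive in the sequence.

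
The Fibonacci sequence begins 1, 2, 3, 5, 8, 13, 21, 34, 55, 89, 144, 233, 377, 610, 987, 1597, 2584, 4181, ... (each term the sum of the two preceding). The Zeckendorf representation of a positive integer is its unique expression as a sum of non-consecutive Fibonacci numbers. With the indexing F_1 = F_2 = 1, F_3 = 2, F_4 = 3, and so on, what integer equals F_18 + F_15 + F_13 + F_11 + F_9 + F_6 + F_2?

F_18 + F_15 + F_13 + F_11 + F_9 + F_6 + F_2 = 2584 + 610 + 233 + 89 + 34 + 8 + 1 = 3559.

3559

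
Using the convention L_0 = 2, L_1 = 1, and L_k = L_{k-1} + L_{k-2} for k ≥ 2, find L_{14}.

Iterating the recurrence up to L_{6} = 18 and L_{5} = 11:
L_{7} = L_{6} + L_{5} = 18 + 11 = 29
L_{8} = L_{7} + L_{6} = 29 + 18 = 47
L_{9} = L_{8} + L_{7} = 47 + 29 = 76
L_{10} = L_{9} + L_{8} = 76 + 47 = 123
L_{11} = L_{10} + L_{9} = 123 + 76 = 199
L_{12} = L_{11} + L_{10} = 199 + 123 = 322
L_{13} = L_{12} + L_{11} = 322 + 199 = 521
L_{14} = L_{13} + L_{12} = 521 + 322 = 843

843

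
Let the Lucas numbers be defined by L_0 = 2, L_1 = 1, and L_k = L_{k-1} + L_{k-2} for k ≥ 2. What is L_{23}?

Iterating the recurrence up to L_{16} = 2207 and L_{15} = 1364:
L_{17} = L_{16} + L_{15} = 2207 + 1364 = 3571
L_{18} = L_{17} + L_{16} = 3571 + 2207 = 5778
L_{19} = L_{18} + L_{17} = 5778 + 3571 = 9349
L_{20} = L_{19} + L_{18} = 9349 + 5778 = 15127
L_{21} = L_{20} + L_{19} = 15127 + 9349 = 24476
L_{22} = L_{21} + L_{20} = 24476 + 15127 = 39603
L_{23} = L_{22} + L_{21} = 39603 + 24476 = 64079

64079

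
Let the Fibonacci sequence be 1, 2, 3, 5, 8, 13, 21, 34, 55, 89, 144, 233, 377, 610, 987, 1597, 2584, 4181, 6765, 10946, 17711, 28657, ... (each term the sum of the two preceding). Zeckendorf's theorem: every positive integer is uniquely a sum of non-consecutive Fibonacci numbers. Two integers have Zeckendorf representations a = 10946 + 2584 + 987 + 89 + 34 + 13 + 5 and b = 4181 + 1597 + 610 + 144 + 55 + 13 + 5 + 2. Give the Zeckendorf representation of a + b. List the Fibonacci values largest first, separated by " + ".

The two numbers are 14658 and 6607, so their sum is 21265.
21265: greatest Fibonacci not exceeding it is 17711, leaving 3554
3554: greatest Fibonacci not exceeding it is 2584, leaving 970
970: greatest Fibonacci not exceeding it is 610, leaving 360
360: greatest Fibonacci not exceeding it is 233, leaving 127
127: greatest Fibonacci not exceeding it is 89, leaving 38
38: greatest Fibonacci not exceeding it is 34, leaving 4
4: greatest Fibonacci not exceeding it is 3, leaving 1
1: greatest Fibonacci not exceeding it is 1, leaving 0

17711 + 2584 + 610 + 233 + 89 + 34 + 3 + 1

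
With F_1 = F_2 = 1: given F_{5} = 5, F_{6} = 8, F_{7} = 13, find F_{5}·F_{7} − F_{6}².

1

5·13 − 8² = 65 − 64 = 1. (Cassini's identity: F_{k−1}F_{k+1} − F_k² = (−1)^k.)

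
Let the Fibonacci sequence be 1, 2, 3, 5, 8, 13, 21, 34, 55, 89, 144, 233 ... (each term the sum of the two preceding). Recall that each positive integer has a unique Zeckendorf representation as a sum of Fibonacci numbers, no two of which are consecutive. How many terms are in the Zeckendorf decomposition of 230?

5

Greedy algorithm:
144 ≤ 230 < 233, so take 144; remainder 86
55 ≤ 86 < 89, so take 55; remainder 31
21 ≤ 31 < 34, so take 21; remainder 10
8 ≤ 10 < 13, so take 8; remainder 2
2 ≤ 2 < 3, so take 2; remainder 0
230 = 144 + 55 + 21 + 8 + 2, which has 5 terms.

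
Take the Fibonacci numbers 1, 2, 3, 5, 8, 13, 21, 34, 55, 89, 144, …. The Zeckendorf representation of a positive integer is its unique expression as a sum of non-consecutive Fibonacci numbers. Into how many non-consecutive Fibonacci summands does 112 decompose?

112: greatest Fibonacci not exceeding it is 89, leaving 23
23: greatest Fibonacci not exceeding it is 21, leaving 2
2: greatest Fibonacci not exceeding it is 2, leaving 0
112 = 89 + 21 + 2, which has 3 terms.

3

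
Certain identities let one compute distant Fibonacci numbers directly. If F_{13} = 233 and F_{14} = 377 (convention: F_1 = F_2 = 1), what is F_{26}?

By the doubling identity F_{2k} = F_k(2F_{k+1} − F_k): F_{26} = 233·(2·377 − 233) = 233·521 = 121393.

121393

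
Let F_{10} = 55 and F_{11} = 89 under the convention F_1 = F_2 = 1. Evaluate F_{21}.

10946

By F_{2k+1} = F_k² + F_{k+1}²: F_{21} = 55² + 89² = 3025 + 7921 = 10946.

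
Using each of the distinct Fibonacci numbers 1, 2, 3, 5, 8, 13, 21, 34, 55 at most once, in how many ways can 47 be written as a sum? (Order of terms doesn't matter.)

Starting from the Zeckendorf form and repeatedly splitting a term F_k into F_{k−1} + F_{k−2} (when neither is already used) reaches every representation.
47 = 34+13 = 34+8+5 = 34+8+3+2 = … (2 more), for 5 in all.

5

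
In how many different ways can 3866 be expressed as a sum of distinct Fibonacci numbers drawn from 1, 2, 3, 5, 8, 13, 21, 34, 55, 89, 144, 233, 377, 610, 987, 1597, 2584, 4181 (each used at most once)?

18

3866 = 2584+987+233+55+5+2 = 2584+987+233+34+21+5+2 = 2584+987+144+89+55+5+2 = 2584+610+377+233+55+5+2 = … (14 more), for 18 in all.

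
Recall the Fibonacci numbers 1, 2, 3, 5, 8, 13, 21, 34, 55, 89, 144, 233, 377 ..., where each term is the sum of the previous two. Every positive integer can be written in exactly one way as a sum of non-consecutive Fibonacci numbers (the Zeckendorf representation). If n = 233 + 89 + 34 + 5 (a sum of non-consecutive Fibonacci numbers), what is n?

233 + 89 + 34 + 5 = 361.

361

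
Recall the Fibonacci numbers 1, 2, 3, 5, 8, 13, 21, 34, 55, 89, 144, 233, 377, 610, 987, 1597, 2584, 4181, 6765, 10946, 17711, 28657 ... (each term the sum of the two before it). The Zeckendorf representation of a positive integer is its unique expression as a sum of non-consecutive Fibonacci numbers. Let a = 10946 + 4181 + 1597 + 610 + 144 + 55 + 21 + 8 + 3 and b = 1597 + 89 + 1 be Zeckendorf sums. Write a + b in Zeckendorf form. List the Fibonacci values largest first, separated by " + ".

The two numbers are 17565 and 1687, so their sum is 19252.
Repeatedly subtract the largest Fibonacci number that fits:
largest Fibonacci ≤ 19252 is 17711; 19252 − 17711 = 1541
largest Fibonacci ≤ 1541 is 987; 1541 − 987 = 554
largest Fibonacci ≤ 554 is 377; 554 − 377 = 177
largest Fibonacci ≤ 177 is 144; 177 − 144 = 33
largest Fibonacci ≤ 33 is 21; 33 − 21 = 12
largest Fibonacci ≤ 12 is 8; 12 − 8 = 4
largest Fibonacci ≤ 4 is 3; 4 − 3 = 1
largest Fibonacci ≤ 1 is 1; 1 − 1 = 0

17711 + 987 + 377 + 144 + 21 + 8 + 3 + 1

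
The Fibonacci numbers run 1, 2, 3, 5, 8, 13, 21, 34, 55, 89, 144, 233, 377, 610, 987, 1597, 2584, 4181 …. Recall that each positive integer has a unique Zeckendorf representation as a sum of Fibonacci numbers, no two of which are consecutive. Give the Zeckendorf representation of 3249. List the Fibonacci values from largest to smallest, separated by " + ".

Greedy algorithm:
2584 ≤ 3249 < 4181, so take 2584; remainder 665
610 ≤ 665 < 987, so take 610; remainder 55
55 ≤ 55 < 89, so take 55; remainder 0
So 3249 = 2584 + 610 + 55, with no two terms consecutive in the sequence.

2584 + 610 + 55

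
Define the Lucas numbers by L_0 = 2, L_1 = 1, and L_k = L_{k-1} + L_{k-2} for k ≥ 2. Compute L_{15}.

1364

Iterating the recurrence up to L_{10} = 123 and L_{9} = 76:
L_{11} = L_{10} + L_{9} = 123 + 76 = 199
L_{12} = L_{11} + L_{10} = 199 + 123 = 322
L_{13} = L_{12} + L_{11} = 322 + 199 = 521
L_{14} = L_{13} + L_{12} = 521 + 322 = 843
L_{15} = L_{14} + L_{13} = 843 + 521 = 1364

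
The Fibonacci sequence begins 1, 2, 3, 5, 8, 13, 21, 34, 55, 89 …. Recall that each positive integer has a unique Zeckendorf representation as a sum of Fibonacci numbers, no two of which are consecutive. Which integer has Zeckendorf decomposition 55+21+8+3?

55+21+8+3 = 87.

87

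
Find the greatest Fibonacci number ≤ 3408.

2584

2584 ≤ 3408 < 4181, so the largest Fibonacci number not exceeding 3408 is 2584.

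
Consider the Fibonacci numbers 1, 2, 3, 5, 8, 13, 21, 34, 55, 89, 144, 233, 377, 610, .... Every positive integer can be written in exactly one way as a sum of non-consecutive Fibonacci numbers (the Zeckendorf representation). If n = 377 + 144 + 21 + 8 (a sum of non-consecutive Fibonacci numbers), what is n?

377 + 144 + 21 + 8 = 550.

550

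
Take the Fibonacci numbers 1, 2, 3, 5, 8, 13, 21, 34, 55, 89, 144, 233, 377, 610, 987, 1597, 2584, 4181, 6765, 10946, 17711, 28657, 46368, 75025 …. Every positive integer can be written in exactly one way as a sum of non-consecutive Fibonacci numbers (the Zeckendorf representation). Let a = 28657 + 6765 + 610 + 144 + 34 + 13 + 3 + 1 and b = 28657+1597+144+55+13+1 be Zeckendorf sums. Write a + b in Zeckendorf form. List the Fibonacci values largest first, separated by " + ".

46368 + 17711 + 2584 + 21 + 8 + 2

The two numbers are 36227 and 30467, so their sum is 66694.
46368 ≤ 66694 < 75025, so take 46368; remainder 20326
17711 ≤ 20326 < 28657, so take 17711; remainder 2615
2584 ≤ 2615 < 4181, so take 2584; remainder 31
21 ≤ 31 < 34, so take 21; remainder 10
8 ≤ 10 < 13, so take 8; remainder 2
2 ≤ 2 < 3, so take 2; remainder 0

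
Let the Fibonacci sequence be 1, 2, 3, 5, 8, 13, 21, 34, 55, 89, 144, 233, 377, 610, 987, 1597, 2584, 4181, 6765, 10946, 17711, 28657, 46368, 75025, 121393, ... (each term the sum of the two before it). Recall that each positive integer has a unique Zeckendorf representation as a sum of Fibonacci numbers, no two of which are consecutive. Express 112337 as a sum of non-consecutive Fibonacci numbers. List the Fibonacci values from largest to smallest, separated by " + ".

75025 + 28657 + 6765 + 1597 + 233 + 55 + 5

112337 − 75025 = 37312
37312 − 28657 = 8655
8655 − 6765 = 1890
1890 − 1597 = 293
293 − 233 = 60
60 − 55 = 5
5 − 5 = 0
So 112337 = 75025 + 28657 + 6765 + 1597 + 233 + 55 + 5, with no two terms consecutive in the sequence.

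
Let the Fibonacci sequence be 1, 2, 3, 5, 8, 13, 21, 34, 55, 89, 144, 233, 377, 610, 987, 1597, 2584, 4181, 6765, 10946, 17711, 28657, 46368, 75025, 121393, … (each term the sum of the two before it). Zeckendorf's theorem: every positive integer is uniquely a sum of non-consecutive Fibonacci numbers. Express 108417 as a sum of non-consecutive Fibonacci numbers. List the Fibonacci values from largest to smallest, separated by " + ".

Greedily peel off the largest Fibonacci term at each step:
largest Fibonacci ≤ 108417 is 75025; 108417 − 75025 = 33392
largest Fibonacci ≤ 33392 is 28657; 33392 − 28657 = 4735
largest Fibonacci ≤ 4735 is 4181; 4735 − 4181 = 554
largest Fibonacci ≤ 554 is 377; 554 − 377 = 177
largest Fibonacci ≤ 177 is 144; 177 − 144 = 33
largest Fibonacci ≤ 33 is 21; 33 − 21 = 12
largest Fibonacci ≤ 12 is 8; 12 − 8 = 4
largest Fibonacci ≤ 4 is 3; 4 − 3 = 1
largest Fibonacci ≤ 1 is 1; 1 − 1 = 0
So 108417 = 75025 + 28657 + 4181 + 377 + 144 + 21 + 8 + 3 + 1, with no two terms consecutive in the sequence.

75025 + 28657 + 4181 + 377 + 144 + 21 + 8 + 3 + 1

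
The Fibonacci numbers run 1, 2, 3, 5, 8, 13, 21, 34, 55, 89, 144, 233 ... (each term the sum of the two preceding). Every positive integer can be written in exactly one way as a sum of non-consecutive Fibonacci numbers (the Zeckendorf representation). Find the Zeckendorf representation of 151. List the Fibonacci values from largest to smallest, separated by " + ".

144 + 5 + 2

151: greatest Fibonacci not exceeding it is 144, leaving 7
7: greatest Fibonacci not exceeding it is 5, leaving 2
2: greatest Fibonacci not exceeding it is 2, leaving 0
So 151 = 144 + 5 + 2, with no two terms consecutive in the sequence.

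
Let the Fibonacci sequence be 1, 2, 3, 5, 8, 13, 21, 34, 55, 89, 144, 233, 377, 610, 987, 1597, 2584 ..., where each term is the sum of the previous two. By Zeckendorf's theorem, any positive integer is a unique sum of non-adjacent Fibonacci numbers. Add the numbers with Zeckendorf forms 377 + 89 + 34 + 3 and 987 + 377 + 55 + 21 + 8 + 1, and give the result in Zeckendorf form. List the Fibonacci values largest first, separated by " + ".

1597 + 233 + 89 + 21 + 8 + 3 + 1

The two numbers are 503 and 1449, so their sum is 1952.
1952 − 1597 = 355
355 − 233 = 122
122 − 89 = 33
33 − 21 = 12
12 − 8 = 4
4 − 3 = 1
1 − 1 = 0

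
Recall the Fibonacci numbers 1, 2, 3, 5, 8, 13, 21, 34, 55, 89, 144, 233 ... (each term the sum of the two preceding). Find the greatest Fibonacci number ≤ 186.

144

144 ≤ 186 < 233, so the largest Fibonacci number not exceeding 186 is 144.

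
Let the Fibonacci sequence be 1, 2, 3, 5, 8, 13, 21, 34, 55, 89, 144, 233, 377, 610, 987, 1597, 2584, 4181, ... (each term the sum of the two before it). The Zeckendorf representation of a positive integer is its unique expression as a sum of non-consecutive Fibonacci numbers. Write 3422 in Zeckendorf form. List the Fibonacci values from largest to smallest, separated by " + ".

2584 + 610 + 144 + 55 + 21 + 8

Repeatedly subtract the largest Fibonacci number that fits:
2584 ≤ 3422 < 4181, so take 2584; remainder 838
610 ≤ 838 < 987, so take 610; remainder 228
144 ≤ 228 < 233, so take 144; remainder 84
55 ≤ 84 < 89, so take 55; remainder 29
21 ≤ 29 < 34, so take 21; remainder 8
8 ≤ 8 < 13, so take 8; remainder 0
So 3422 = 2584 + 610 + 144 + 55 + 21 + 8, with no two terms consecutive in the sequence.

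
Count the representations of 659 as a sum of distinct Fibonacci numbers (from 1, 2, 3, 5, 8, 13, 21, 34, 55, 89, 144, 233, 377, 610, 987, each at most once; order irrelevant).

Each representation comes from the Zeckendorf form by replacing some F_k with F_{k−1} + F_{k−2} where possible.
659 = 610+34+13+2 = 610+34+8+5+2 = 377+233+34+13+2 = 610+21+13+8+5+2 = … (6 more), for 10 in all.

10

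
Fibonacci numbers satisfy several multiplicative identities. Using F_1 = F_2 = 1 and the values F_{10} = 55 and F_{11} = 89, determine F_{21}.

10946

By F_{2k+1} = F_k² + F_{k+1}²: F_{21} = 55² + 89² = 3025 + 7921 = 10946.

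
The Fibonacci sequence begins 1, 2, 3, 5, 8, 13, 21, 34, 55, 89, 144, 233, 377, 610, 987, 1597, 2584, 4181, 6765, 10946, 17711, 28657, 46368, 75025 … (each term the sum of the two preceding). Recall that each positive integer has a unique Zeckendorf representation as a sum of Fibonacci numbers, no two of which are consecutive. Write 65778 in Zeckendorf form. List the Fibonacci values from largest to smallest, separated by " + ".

Greedily peel off the largest Fibonacci term at each step:
largest Fibonacci ≤ 65778 is 46368; 65778 − 46368 = 19410
largest Fibonacci ≤ 19410 is 17711; 19410 − 17711 = 1699
largest Fibonacci ≤ 1699 is 1597; 1699 − 1597 = 102
largest Fibonacci ≤ 102 is 89; 102 − 89 = 13
largest Fibonacci ≤ 13 is 13; 13 − 13 = 0
So 65778 = 46368 + 17711 + 1597 + 89 + 13, with no two terms consecutive in the sequence.

46368 + 17711 + 1597 + 89 + 13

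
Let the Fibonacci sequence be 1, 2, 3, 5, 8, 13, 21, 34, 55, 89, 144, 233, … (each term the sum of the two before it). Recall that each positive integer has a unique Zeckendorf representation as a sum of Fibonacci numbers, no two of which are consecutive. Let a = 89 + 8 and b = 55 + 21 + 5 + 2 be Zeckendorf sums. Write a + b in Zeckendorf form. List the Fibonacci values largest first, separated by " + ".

144 + 34 + 2

The two numbers are 97 and 83, so their sum is 180.
Greedy algorithm:
subtract 144 from 180: 36 remains
subtract 34 from 36: 2 remains
subtract 2 from 2: 0 remains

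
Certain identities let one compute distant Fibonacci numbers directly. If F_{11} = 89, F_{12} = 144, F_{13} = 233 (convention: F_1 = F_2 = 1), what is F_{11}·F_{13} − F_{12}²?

1

89·233 − 144² = 20737 − 20736 = 1. (Cassini's identity: F_{k−1}F_{k+1} − F_k² = (−1)^k.)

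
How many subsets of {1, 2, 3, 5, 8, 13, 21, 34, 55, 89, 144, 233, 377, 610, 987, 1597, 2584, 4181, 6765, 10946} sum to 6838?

33

Starting from the Zeckendorf form and repeatedly splitting a term F_k into F_{k−1} + F_{k−2} (when neither is already used) reaches every representation.
6838 = 6765+55+13+5 = 6765+55+13+3+2 = 6765+34+21+13+5 = 4181+2584+55+13+5 = … (29 more), for 33 in all.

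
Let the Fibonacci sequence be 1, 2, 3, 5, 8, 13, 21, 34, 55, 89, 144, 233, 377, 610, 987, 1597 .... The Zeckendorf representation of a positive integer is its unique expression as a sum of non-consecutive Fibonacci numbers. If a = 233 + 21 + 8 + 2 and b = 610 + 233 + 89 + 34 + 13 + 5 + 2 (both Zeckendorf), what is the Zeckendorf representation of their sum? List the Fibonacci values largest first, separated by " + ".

The two numbers are 264 and 986, so their sum is 1250.
Greedy algorithm:
take 987 (≤ 1250); 1250 − 987 = 263
take 233 (≤ 263); 263 − 233 = 30
take 21 (≤ 30); 30 − 21 = 9
take 8 (≤ 9); 9 − 8 = 1
take 1 (≤ 1); 1 − 1 = 0

987 + 233 + 21 + 8 + 1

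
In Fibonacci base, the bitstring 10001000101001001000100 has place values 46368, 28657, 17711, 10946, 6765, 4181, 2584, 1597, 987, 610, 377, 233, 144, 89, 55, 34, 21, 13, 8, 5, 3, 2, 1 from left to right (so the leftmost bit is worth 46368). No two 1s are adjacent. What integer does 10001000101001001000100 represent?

54610

Summing the place values of the 1 bits: 46368 + 6765 + 987 + 377 + 89 + 21 + 3 = 54610.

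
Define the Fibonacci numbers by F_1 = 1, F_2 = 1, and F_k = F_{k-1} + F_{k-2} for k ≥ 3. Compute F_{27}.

196418

Iterating the recurrence up to F_{23} = 28657 and F_{22} = 17711:
F_{24} = F_{23} + F_{22} = 28657 + 17711 = 46368
F_{25} = F_{24} + F_{23} = 46368 + 28657 = 75025
F_{26} = F_{25} + F_{24} = 75025 + 46368 = 121393
F_{27} = F_{26} + F_{25} = 121393 + 75025 = 196418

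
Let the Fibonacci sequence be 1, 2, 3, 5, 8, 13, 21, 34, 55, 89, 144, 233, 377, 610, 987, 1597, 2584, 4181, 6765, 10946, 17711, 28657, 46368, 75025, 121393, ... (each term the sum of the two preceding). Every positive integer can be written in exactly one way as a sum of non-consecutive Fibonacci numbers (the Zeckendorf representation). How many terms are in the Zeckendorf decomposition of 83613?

8

Repeatedly subtract the largest Fibonacci number that fits:
subtract 75025 from 83613: 8588 remains
subtract 6765 from 8588: 1823 remains
subtract 1597 from 1823: 226 remains
subtract 144 from 226: 82 remains
subtract 55 from 82: 27 remains
subtract 21 from 27: 6 remains
subtract 5 from 6: 1 remains
subtract 1 from 1: 0 remains
83613 = 75025 + 6765 + 1597 + 144 + 55 + 21 + 5 + 1, which has 8 terms.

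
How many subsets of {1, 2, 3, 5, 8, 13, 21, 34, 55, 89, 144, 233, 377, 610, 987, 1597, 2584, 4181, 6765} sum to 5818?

Each representation comes from the Zeckendorf form by replacing some F_k with F_{k−1} + F_{k−2} where possible.
5818 = 4181+1597+34+5+1 = 4181+1597+34+3+2+1 = 4181+1597+21+13+5+1 = … (38 more), for 41 in all.

41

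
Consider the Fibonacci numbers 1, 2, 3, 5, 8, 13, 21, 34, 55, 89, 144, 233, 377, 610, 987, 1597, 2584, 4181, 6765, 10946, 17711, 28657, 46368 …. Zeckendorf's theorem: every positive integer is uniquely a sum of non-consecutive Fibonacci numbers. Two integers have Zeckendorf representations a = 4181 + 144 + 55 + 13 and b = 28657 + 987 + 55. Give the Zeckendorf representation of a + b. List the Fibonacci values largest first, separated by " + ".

The two numbers are 4393 and 29699, so their sum is 34092.
Repeatedly subtract the largest Fibonacci number that fits:
take 28657 (≤ 34092); 34092 − 28657 = 5435
take 4181 (≤ 5435); 5435 − 4181 = 1254
take 987 (≤ 1254); 1254 − 987 = 267
take 233 (≤ 267); 267 − 233 = 34
take 34 (≤ 34); 34 − 34 = 0

28657 + 4181 + 987 + 233 + 34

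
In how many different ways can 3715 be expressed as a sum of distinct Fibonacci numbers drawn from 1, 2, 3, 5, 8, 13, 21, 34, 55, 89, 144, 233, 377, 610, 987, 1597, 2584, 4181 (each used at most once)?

3715 = 2584+987+144 = 2584+987+89+55 = 2584+610+377+144 = … (25 more), for 28 in all.

28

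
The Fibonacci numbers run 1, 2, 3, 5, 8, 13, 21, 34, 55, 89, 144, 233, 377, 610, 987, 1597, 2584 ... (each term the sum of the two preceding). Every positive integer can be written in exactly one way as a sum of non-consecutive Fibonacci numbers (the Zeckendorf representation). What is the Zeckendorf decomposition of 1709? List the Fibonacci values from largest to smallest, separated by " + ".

1597 + 89 + 21 + 2

Repeatedly subtract the largest Fibonacci number that fits:
1709: greatest Fibonacci not exceeding it is 1597, leaving 112
112: greatest Fibonacci not exceeding it is 89, leaving 23
23: greatest Fibonacci not exceeding it is 21, leaving 2
2: greatest Fibonacci not exceeding it is 2, leaving 0
So 1709 = 1597 + 89 + 21 + 2, with no two terms consecutive in the sequence.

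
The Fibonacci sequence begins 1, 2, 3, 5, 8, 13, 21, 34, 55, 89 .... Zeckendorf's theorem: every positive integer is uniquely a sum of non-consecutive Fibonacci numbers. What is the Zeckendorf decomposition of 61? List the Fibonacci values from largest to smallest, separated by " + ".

55 + 5 + 1

largest Fibonacci ≤ 61 is 55; 61 − 55 = 6
largest Fibonacci ≤ 6 is 5; 6 − 5 = 1
largest Fibonacci ≤ 1 is 1; 1 − 1 = 0
So 61 = 55 + 5 + 1, with no two terms consecutive in the sequence.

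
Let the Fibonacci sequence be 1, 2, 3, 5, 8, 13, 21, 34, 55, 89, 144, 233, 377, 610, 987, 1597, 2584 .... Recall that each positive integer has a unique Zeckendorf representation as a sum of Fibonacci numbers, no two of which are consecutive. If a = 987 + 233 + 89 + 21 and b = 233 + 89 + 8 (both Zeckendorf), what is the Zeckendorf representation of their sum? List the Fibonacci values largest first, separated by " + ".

The two numbers are 1330 and 330, so their sum is 1660.
1597 ≤ 1660 < 2584, so take 1597; remainder 63
55 ≤ 63 < 89, so take 55; remainder 8
8 ≤ 8 < 13, so take 8; remainder 0

1597 + 55 + 8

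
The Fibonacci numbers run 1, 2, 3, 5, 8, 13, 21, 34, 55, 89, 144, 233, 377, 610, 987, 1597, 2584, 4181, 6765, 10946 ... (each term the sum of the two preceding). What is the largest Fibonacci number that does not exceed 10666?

6765 ≤ 10666 < 10946, so the largest Fibonacci number not exceeding 10666 is 6765.

6765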